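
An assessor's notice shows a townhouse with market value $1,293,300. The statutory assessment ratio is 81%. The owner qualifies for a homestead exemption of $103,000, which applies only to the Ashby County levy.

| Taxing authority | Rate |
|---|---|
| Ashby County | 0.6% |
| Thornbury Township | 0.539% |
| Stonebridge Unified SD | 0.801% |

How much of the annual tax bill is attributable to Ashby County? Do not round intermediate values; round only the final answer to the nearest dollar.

$5,667

Assessed value = $1,293,300 × 0.81 = $1,047,573
Ashby County taxable value = $1,047,573 − $103,000 = $944,573
Ashby County levy = $944,573 × 0.006 = $5,667.438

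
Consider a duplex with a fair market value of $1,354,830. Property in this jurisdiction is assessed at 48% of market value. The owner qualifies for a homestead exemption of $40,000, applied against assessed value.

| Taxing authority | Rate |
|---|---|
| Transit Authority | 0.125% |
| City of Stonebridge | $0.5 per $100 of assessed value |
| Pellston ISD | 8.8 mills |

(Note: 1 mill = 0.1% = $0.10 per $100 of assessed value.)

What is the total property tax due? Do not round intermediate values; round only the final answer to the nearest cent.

Assessed value = $1,354,830 × 0.48 = $650,318.4
Taxable value = $650,318.4 − $40,000 = $610,318.4
Transit Authority: $610,318.4 × 0.00125 = $762.898
City of Stonebridge: $610,318.4 × 0.005 = $3,051.592
Pellston ISD: $610,318.4 × 0.0088 = $5,370.80192
Total = $9,185.29192

$9,185.29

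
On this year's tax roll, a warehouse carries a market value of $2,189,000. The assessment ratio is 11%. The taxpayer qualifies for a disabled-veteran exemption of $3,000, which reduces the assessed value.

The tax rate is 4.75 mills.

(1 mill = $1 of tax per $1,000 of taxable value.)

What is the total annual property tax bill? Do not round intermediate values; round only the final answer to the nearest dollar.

Assessed value = $2,189,000 × 0.11 = $240,790
Taxable value = $240,790 − $3,000 = $237,790
Tax = $237,790 × 0.00475 = $1,129.5025

$1,130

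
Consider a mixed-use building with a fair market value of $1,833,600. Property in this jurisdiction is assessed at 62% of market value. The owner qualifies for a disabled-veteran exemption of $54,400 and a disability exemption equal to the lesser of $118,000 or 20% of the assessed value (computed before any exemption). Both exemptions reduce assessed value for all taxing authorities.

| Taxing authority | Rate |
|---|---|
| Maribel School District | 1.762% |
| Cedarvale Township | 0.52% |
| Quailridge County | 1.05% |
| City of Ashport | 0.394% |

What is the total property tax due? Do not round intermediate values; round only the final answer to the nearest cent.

$35,934.74

Assessed value = $1,833,600 × 0.62 = $1,136,832
Disability exemption = min($118,000, 20% × $1,136,832) = min($118,000, $227,366.4) = $118,000 (dollar cap binds)
Taxable value = $1,136,832 − $54,400 − $118,000 = $964,432
Maribel School District: $964,432 × 0.01762 = $16,993.29184
Cedarvale Township: $964,432 × 0.0052 = $5,015.0464
Quailridge County: $964,432 × 0.0105 = $10,126.536
City of Ashport: $964,432 × 0.00394 = $3,799.86208
Total = $35,934.73632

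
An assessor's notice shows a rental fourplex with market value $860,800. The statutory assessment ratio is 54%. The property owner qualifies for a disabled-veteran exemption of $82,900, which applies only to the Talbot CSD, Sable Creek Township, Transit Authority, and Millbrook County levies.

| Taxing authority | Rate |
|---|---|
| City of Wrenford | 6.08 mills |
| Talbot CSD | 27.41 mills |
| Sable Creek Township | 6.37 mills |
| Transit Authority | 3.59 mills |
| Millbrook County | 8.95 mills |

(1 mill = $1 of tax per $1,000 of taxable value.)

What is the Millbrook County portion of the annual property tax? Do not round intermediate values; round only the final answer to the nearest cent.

$3,418.29

Assessed value = $860,800 × 0.54 = $464,832
Millbrook County taxable value = $464,832 − $82,900 = $381,932
Millbrook County levy = $381,932 × 0.00895 = $3,418.2914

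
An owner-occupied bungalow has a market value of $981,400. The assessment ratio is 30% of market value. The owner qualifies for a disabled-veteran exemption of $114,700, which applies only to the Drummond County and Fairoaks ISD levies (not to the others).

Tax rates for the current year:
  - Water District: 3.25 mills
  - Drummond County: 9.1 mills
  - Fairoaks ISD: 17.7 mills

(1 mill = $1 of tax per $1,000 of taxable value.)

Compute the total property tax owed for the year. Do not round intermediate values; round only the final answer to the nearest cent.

Assessed value = $981,400 × 0.3 = $294,420
Water District: $294,420 × 0.00325 = $956.865
Drummond County: ($294,420 − $114,700) × 0.0091 = $179,720 × 0.0091 = $1,635.452
Fairoaks ISD: ($294,420 − $114,700) × 0.0177 = $179,720 × 0.0177 = $3,181.044
Total = $5,773.361

$5,773.36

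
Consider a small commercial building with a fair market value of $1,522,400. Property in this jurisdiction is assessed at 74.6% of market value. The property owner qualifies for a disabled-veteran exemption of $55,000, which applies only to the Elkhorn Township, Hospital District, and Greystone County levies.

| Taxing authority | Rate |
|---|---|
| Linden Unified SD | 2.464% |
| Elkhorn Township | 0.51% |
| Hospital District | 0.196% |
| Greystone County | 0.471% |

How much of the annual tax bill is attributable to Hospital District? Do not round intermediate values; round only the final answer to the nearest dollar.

Assessed value = $1,522,400 × 0.746 = $1,135,710.4
Hospital District taxable value = $1,135,710.4 − $55,000 = $1,080,710.4
Hospital District levy = $1,080,710.4 × 0.00196 = $2,118.192384

$2,118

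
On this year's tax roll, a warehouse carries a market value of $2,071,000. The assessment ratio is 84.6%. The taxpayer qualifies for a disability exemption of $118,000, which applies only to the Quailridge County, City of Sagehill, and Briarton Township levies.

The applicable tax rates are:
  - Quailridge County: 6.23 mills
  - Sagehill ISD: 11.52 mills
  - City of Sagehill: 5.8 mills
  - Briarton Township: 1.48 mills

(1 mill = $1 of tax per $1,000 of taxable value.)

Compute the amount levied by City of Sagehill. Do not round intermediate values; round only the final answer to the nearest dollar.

Assessed value = $2,071,000 × 0.846 = $1,752,066
City of Sagehill taxable value = $1,752,066 − $118,000 = $1,634,066
City of Sagehill levy = $1,634,066 × 0.0058 = $9,477.5828

$9,478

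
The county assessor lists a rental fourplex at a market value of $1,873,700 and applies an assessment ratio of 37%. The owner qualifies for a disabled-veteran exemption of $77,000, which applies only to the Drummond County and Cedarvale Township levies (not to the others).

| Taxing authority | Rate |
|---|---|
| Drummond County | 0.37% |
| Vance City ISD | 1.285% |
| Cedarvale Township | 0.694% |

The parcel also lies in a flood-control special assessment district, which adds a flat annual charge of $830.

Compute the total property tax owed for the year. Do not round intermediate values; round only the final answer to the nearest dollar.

$16,296

Assessed value = $1,873,700 × 0.37 = $693,269
Drummond County: ($693,269 − $77,000) × 0.0037 = $616,269 × 0.0037 = $2,280.1953
Vance City ISD: $693,269 × 0.01285 = $8,908.50665
Cedarvale Township: ($693,269 − $77,000) × 0.00694 = $616,269 × 0.00694 = $4,276.90686
Levies subtotal = $15,465.60881
Total = $15,465.60881 + $830 = $16,295.60881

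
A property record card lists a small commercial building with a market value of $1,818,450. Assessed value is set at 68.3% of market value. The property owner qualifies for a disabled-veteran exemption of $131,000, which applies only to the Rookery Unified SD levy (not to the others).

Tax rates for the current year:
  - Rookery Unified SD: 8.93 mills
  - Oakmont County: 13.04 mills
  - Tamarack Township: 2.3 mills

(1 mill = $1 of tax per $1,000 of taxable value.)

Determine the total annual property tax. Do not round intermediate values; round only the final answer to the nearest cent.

Assessed value = $1,818,450 × 0.683 = $1,242,001.35
Rookery Unified SD: ($1,242,001.35 − $131,000) × 0.00893 = $1,111,001.35 × 0.00893 = $9,921.2420555
Oakmont County: $1,242,001.35 × 0.01304 = $16,195.697604
Tamarack Township: $1,242,001.35 × 0.0023 = $2,856.603105
Total = $28,973.5427645

$28,973.54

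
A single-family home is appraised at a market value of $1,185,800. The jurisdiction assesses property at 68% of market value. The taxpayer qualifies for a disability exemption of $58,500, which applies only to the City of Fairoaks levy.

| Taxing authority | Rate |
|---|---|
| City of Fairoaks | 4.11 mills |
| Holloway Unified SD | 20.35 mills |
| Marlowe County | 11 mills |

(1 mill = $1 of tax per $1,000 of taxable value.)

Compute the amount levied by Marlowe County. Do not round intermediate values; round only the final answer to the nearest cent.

Assessed value = $1,185,800 × 0.68 = $806,344
Marlowe County taxable value = $806,344 (exemption does not apply)
Marlowe County levy = $806,344 × 0.011 = $8,869.784

$8,869.78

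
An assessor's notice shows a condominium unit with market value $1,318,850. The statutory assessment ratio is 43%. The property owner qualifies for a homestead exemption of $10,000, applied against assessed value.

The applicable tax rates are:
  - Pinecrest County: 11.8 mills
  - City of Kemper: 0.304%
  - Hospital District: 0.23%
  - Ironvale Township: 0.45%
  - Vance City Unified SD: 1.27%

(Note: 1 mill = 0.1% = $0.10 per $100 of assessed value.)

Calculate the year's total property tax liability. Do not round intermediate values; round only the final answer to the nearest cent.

Assessed value = $1,318,850 × 0.43 = $567,105.5
Taxable value = $567,105.5 − $10,000 = $557,105.5
Pinecrest County: $557,105.5 × 0.0118 = $6,573.8449
City of Kemper: $557,105.5 × 0.00304 = $1,693.60072
Hospital District: $557,105.5 × 0.0023 = $1,281.34265
Ironvale Township: $557,105.5 × 0.0045 = $2,506.97475
Vance City Unified SD: $557,105.5 × 0.0127 = $7,075.23985
Total = $19,131.00287

$19,131.00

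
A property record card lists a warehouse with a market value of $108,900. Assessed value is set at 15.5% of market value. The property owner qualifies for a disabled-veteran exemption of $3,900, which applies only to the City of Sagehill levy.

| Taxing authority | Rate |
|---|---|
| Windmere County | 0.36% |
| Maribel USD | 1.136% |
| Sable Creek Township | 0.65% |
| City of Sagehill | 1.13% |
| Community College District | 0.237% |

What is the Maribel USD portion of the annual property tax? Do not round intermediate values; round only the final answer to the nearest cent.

$191.75

Assessed value = $108,900 × 0.155 = $16,879.5
Maribel USD taxable value = $16,879.5 (exemption does not apply)
Maribel USD levy = $16,879.5 × 0.01136 = $191.75112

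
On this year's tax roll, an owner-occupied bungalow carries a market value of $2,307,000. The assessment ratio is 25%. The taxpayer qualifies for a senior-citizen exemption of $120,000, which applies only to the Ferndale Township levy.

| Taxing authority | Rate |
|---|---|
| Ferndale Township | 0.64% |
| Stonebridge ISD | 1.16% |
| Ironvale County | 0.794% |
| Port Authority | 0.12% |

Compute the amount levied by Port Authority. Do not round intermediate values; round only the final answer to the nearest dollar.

Assessed value = $2,307,000 × 0.25 = $576,750
Port Authority taxable value = $576,750 (exemption does not apply)
Port Authority levy = $576,750 × 0.0012 = $692.1

$692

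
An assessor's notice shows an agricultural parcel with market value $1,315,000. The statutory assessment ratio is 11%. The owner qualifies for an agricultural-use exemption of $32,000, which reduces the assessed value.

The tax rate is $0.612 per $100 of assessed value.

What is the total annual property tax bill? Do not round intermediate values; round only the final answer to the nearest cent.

Assessed value = $1,315,000 × 0.11 = $144,650
Taxable value = $144,650 − $32,000 = $112,650
Tax = $112,650 × 0.00612 = $689.418

$689.42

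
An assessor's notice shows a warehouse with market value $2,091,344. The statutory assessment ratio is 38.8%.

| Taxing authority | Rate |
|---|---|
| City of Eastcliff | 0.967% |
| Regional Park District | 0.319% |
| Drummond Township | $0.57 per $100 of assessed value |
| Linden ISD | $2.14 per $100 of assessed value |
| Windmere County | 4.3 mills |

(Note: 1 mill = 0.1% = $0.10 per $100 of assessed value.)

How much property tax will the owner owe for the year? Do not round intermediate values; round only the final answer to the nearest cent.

$35,914.40

Assessed value = $2,091,344 × 0.388 = $811,441.472
City of Eastcliff: $811,441.472 × 0.00967 = $7,846.63903424
Regional Park District: $811,441.472 × 0.00319 = $2,588.49829568
Drummond Township: $811,441.472 × 0.0057 = $4,625.2163904
Linden ISD: $811,441.472 × 0.0214 = $17,364.8475008
Windmere County: $811,441.472 × 0.0043 = $3,489.1983296
Total = $35,914.39955072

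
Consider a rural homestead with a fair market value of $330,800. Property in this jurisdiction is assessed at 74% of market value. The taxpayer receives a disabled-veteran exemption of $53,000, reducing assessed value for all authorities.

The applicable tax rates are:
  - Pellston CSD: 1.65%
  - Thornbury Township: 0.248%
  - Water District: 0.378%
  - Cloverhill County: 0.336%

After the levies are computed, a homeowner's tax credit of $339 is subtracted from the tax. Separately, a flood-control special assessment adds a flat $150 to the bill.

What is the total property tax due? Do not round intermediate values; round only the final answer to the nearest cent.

$4,820.61

Assessed value = $330,800 × 0.74 = $244,792
Taxable value = $244,792 − $53,000 = $191,792
Pellston CSD: $191,792 × 0.0165 = $3,164.568
Thornbury Township: $191,792 × 0.00248 = $475.64416
Water District: $191,792 × 0.00378 = $724.97376
Cloverhill County: $191,792 × 0.00336 = $644.42112
Levies subtotal = $5,009.60704
After credit = $5,009.60704 − $339 = $4,670.60704
Total = $4,670.60704 + $150 = $4,820.60704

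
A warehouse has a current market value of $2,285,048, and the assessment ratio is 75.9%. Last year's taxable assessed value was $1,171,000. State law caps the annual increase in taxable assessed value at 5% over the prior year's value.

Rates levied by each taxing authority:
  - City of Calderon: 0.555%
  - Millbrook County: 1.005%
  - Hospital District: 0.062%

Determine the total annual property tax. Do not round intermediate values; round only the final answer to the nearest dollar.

$19,943

Uncapped assessed value = $2,285,048 × 0.759 = $1,734,351.432
Cap limit = $1,171,000 × 1.05 = $1,229,550
Taxable assessed value = min($1,734,351.432, $1,229,550) = $1,229,550 (cap binds)
City of Calderon: $1,229,550 × 0.00555 = $6,824.0025
Millbrook County: $1,229,550 × 0.01005 = $12,356.9775
Hospital District: $1,229,550 × 0.00062 = $762.321
Total = $19,943.301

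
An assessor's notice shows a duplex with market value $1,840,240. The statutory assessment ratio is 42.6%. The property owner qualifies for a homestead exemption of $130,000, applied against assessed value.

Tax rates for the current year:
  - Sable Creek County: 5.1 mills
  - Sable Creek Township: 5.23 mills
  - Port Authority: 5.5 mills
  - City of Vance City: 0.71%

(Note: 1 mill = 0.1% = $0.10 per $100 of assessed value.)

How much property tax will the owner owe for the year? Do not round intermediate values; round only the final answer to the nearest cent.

$14,994.90

Assessed value = $1,840,240 × 0.426 = $783,942.24
Taxable value = $783,942.24 − $130,000 = $653,942.24
Sable Creek County: $653,942.24 × 0.0051 = $3,335.105424
Sable Creek Township: $653,942.24 × 0.00523 = $3,420.1179152
Port Authority: $653,942.24 × 0.0055 = $3,596.68232
City of Vance City: $653,942.24 × 0.0071 = $4,642.989904
Total = $14,994.8955632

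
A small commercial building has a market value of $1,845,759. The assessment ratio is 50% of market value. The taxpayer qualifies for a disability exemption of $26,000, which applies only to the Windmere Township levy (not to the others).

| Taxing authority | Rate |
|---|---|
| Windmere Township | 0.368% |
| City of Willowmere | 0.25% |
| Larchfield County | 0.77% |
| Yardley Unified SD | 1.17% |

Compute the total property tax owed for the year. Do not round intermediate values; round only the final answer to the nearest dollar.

$23,512

Assessed value = $1,845,759 × 0.5 = $922,879.5
Windmere Township: ($922,879.5 − $26,000) × 0.00368 = $896,879.5 × 0.00368 = $3,300.51656
City of Willowmere: $922,879.5 × 0.0025 = $2,307.19875
Larchfield County: $922,879.5 × 0.0077 = $7,106.17215
Yardley Unified SD: $922,879.5 × 0.0117 = $10,797.69015
Total = $23,511.57761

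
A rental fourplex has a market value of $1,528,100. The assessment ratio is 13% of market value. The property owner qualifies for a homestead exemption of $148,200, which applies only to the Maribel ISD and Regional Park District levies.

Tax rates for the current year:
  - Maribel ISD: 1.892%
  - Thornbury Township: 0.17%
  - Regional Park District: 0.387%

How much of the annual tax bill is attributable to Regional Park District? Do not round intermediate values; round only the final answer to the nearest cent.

Assessed value = $1,528,100 × 0.13 = $198,653
Regional Park District taxable value = $198,653 − $148,200 = $50,453
Regional Park District levy = $50,453 × 0.00387 = $195.25311

$195.25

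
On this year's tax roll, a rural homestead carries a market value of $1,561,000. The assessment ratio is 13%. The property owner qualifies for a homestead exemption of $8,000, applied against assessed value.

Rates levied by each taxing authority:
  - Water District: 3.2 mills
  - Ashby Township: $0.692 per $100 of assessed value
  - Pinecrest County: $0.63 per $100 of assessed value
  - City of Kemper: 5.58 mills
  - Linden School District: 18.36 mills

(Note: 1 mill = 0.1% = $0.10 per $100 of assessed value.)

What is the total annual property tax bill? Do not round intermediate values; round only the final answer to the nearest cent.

Assessed value = $1,561,000 × 0.13 = $202,930
Taxable value = $202,930 − $8,000 = $194,930
Water District: $194,930 × 0.0032 = $623.776
Ashby Township: $194,930 × 0.00692 = $1,348.9156
Pinecrest County: $194,930 × 0.0063 = $1,228.059
City of Kemper: $194,930 × 0.00558 = $1,087.7094
Linden School District: $194,930 × 0.01836 = $3,578.9148
Total = $7,867.3748

$7,867.37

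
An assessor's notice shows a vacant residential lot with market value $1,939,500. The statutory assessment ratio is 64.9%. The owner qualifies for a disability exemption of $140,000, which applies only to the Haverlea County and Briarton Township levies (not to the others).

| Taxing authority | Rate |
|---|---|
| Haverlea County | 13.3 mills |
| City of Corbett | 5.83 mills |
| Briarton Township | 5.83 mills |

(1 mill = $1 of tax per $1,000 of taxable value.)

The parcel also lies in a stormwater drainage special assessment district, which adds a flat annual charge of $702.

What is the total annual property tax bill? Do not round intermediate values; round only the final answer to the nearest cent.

Assessed value = $1,939,500 × 0.649 = $1,258,735.5
Haverlea County: ($1,258,735.5 − $140,000) × 0.0133 = $1,118,735.5 × 0.0133 = $14,879.18215
City of Corbett: $1,258,735.5 × 0.00583 = $7,338.427965
Briarton Township: ($1,258,735.5 − $140,000) × 0.00583 = $1,118,735.5 × 0.00583 = $6,522.227965
Levies subtotal = $28,739.83808
Total = $28,739.83808 + $702 = $29,441.83808

$29,441.84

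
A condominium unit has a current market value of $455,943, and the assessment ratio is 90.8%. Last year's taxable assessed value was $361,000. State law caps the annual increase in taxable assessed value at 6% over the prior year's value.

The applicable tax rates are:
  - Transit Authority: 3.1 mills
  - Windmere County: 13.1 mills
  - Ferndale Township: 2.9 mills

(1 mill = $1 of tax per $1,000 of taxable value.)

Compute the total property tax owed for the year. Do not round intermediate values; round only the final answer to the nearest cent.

$7,308.81

Uncapped assessed value = $455,943 × 0.908 = $413,996.244
Cap limit = $361,000 × 1.06 = $382,660
Taxable assessed value = min($413,996.244, $382,660) = $382,660 (cap binds)
Transit Authority: $382,660 × 0.0031 = $1,186.246
Windmere County: $382,660 × 0.0131 = $5,012.846
Ferndale Township: $382,660 × 0.0029 = $1,109.714
Total = $7,308.806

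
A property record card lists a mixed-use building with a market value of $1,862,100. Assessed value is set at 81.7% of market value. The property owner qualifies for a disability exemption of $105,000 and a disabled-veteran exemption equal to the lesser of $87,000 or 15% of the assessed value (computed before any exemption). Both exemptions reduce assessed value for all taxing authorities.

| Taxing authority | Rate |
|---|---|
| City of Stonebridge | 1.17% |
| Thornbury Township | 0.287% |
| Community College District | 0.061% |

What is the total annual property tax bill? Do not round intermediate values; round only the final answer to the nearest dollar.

$20,179

Assessed value = $1,862,100 × 0.817 = $1,521,335.7
Disabled-veteran exemption = min($87,000, 15% × $1,521,335.7) = min($87,000, $228,200.355) = $87,000 (dollar cap binds)
Taxable value = $1,521,335.7 − $105,000 − $87,000 = $1,329,335.7
City of Stonebridge: $1,329,335.7 × 0.0117 = $15,553.22769
Thornbury Township: $1,329,335.7 × 0.00287 = $3,815.193459
Community College District: $1,329,335.7 × 0.00061 = $810.894777
Total = $20,179.315926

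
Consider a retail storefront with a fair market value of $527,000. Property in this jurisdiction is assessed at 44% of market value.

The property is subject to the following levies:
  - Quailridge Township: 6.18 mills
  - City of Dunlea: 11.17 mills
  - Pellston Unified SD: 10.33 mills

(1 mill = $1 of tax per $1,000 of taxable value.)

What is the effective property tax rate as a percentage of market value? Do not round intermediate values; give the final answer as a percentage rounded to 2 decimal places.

Assessed value = $527,000 × 0.44 = $231,880
Quailridge Township: $231,880 × 0.00618 = $1,433.0184
City of Dunlea: $231,880 × 0.01117 = $2,590.0996
Pellston Unified SD: $231,880 × 0.01033 = $2,395.3204
Total tax = $6,418.4384
Effective rate = $6,418.4384 ÷ $527,000 = 1.22% of market value

1.22%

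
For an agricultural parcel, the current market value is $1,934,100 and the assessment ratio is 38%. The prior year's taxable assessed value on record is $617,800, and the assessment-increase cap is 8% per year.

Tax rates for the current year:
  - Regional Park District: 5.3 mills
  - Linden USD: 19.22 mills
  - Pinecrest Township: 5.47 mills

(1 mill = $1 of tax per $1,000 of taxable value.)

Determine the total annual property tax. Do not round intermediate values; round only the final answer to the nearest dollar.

$20,010

Uncapped assessed value = $1,934,100 × 0.38 = $734,958
Cap limit = $617,800 × 1.08 = $667,224
Taxable assessed value = min($734,958, $667,224) = $667,224 (cap binds)
Regional Park District: $667,224 × 0.0053 = $3,536.2872
Linden USD: $667,224 × 0.01922 = $12,824.04528
Pinecrest Township: $667,224 × 0.00547 = $3,649.71528
Total = $20,010.04776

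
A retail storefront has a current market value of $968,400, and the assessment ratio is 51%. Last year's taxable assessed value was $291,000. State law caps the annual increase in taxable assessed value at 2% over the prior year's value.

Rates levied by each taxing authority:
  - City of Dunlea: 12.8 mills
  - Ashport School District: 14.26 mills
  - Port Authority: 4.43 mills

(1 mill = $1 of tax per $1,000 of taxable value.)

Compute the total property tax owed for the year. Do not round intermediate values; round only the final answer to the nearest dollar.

$9,347

Uncapped assessed value = $968,400 × 0.51 = $493,884
Cap limit = $291,000 × 1.02 = $296,820
Taxable assessed value = min($493,884, $296,820) = $296,820 (cap binds)
City of Dunlea: $296,820 × 0.0128 = $3,799.296
Ashport School District: $296,820 × 0.01426 = $4,232.6532
Port Authority: $296,820 × 0.00443 = $1,314.9126
Total = $9,346.8618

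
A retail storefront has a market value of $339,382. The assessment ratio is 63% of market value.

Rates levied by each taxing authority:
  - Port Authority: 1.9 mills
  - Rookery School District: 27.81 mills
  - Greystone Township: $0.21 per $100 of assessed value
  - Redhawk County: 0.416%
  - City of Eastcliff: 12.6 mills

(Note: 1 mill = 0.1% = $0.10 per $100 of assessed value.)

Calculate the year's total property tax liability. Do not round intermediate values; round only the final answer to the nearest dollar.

Assessed value = $339,382 × 0.63 = $213,810.66
Port Authority: $213,810.66 × 0.0019 = $406.240254
Rookery School District: $213,810.66 × 0.02781 = $5,946.0744546
Greystone Township: $213,810.66 × 0.0021 = $449.002386
Redhawk County: $213,810.66 × 0.00416 = $889.4523456
City of Eastcliff: $213,810.66 × 0.0126 = $2,694.014316
Total = $10,384.7837562

$10,385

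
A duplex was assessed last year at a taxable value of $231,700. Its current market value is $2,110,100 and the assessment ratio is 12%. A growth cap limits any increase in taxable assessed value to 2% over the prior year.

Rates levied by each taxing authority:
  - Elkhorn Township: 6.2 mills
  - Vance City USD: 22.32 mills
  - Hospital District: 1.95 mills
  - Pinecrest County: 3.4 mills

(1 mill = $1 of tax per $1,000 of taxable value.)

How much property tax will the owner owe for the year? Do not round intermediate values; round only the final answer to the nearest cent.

$8,004.63

Uncapped assessed value = $2,110,100 × 0.12 = $253,212
Cap limit = $231,700 × 1.02 = $236,334
Taxable assessed value = min($253,212, $236,334) = $236,334 (cap binds)
Elkhorn Township: $236,334 × 0.0062 = $1,465.2708
Vance City USD: $236,334 × 0.02232 = $5,274.97488
Hospital District: $236,334 × 0.00195 = $460.8513
Pinecrest County: $236,334 × 0.0034 = $803.5356
Total = $8,004.63258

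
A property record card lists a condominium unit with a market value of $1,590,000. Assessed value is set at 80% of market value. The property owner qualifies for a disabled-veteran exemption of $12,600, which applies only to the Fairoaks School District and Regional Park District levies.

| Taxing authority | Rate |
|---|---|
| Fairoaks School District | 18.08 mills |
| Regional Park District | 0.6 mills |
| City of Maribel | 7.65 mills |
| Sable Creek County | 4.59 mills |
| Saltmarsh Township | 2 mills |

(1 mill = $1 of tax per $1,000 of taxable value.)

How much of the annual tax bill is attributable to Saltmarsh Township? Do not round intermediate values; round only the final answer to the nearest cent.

Assessed value = $1,590,000 × 0.8 = $1,272,000
Saltmarsh Township taxable value = $1,272,000 (exemption does not apply)
Saltmarsh Township levy = $1,272,000 × 0.002 = $2,544

$2,544.00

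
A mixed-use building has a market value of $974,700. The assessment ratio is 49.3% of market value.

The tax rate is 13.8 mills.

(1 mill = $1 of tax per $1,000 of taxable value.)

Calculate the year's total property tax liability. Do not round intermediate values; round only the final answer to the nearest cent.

Assessed value = $974,700 × 0.493 = $480,527.1
Tax = $480,527.1 × 0.0138 = $6,631.27398

$6,631.27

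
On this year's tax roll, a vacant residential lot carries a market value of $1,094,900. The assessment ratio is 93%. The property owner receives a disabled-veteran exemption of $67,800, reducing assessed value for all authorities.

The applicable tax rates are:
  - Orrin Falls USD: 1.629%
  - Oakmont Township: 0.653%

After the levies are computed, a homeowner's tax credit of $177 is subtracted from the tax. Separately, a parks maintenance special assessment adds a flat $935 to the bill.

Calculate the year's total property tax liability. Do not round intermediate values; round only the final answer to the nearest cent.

Assessed value = $1,094,900 × 0.93 = $1,018,257
Taxable value = $1,018,257 − $67,800 = $950,457
Orrin Falls USD: $950,457 × 0.01629 = $15,482.94453
Oakmont Township: $950,457 × 0.00653 = $6,206.48421
Levies subtotal = $21,689.42874
After credit = $21,689.42874 − $177 = $21,512.42874
Total = $21,512.42874 + $935 = $22,447.42874

$22,447.43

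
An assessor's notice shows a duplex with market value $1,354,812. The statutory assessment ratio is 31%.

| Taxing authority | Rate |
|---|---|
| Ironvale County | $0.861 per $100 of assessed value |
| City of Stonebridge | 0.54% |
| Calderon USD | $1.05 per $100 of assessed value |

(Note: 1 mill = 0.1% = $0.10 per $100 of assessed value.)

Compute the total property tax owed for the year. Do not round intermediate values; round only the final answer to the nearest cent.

$10,294.00

Assessed value = $1,354,812 × 0.31 = $419,991.72
Ironvale County: $419,991.72 × 0.00861 = $3,616.1287092
City of Stonebridge: $419,991.72 × 0.0054 = $2,267.955288
Calderon USD: $419,991.72 × 0.0105 = $4,409.91306
Total = $10,293.9970572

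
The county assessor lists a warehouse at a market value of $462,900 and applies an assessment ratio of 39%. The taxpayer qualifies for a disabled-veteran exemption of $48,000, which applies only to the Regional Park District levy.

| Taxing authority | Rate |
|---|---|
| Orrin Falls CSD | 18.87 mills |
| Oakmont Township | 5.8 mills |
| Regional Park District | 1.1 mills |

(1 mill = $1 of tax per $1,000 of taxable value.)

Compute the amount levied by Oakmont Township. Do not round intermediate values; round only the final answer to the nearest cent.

Assessed value = $462,900 × 0.39 = $180,531
Oakmont Township taxable value = $180,531 (exemption does not apply)
Oakmont Township levy = $180,531 × 0.0058 = $1,047.0798

$1,047.08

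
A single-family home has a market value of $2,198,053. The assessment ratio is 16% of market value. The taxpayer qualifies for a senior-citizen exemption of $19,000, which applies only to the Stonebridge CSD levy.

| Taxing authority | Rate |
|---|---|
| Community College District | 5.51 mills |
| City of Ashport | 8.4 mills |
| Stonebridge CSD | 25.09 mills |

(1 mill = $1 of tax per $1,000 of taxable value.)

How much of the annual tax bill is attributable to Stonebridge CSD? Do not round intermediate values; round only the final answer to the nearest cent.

$8,347.15

Assessed value = $2,198,053 × 0.16 = $351,688.48
Stonebridge CSD taxable value = $351,688.48 − $19,000 = $332,688.48
Stonebridge CSD levy = $332,688.48 × 0.02509 = $8,347.1539632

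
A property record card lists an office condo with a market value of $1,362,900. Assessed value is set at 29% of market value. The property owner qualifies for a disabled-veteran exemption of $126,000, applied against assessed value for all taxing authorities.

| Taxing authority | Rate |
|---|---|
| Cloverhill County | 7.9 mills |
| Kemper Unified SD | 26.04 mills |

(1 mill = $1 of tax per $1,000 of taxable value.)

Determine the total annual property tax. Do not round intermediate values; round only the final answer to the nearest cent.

Assessed value = $1,362,900 × 0.29 = $395,241
Taxable value = $395,241 − $126,000 = $269,241
Cloverhill County: $269,241 × 0.0079 = $2,127.0039
Kemper Unified SD: $269,241 × 0.02604 = $7,011.03564
Total = $2,127.0039 + $7,011.03564 = $9,138.03954

$9,138.04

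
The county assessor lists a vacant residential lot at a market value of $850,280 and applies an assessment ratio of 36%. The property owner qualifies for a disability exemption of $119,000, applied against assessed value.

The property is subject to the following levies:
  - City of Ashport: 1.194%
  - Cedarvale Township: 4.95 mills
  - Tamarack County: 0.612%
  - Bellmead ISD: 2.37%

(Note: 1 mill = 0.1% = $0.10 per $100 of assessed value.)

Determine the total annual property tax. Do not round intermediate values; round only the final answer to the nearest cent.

$8,739.48

Assessed value = $850,280 × 0.36 = $306,100.8
Taxable value = $306,100.8 − $119,000 = $187,100.8
City of Ashport: $187,100.8 × 0.01194 = $2,233.983552
Cedarvale Township: $187,100.8 × 0.00495 = $926.14896
Tamarack County: $187,100.8 × 0.00612 = $1,145.056896
Bellmead ISD: $187,100.8 × 0.0237 = $4,434.28896
Total = $8,739.478368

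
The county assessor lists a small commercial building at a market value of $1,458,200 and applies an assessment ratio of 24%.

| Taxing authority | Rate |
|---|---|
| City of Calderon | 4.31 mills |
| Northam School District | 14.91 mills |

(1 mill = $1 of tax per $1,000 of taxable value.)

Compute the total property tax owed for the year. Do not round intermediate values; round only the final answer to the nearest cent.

$6,726.38

Assessed value = $1,458,200 × 0.24 = $349,968
City of Calderon: $349,968 × 0.00431 = $1,508.36208
Northam School District: $349,968 × 0.01491 = $5,218.02288
Total = $1,508.36208 + $5,218.02288 = $6,726.38496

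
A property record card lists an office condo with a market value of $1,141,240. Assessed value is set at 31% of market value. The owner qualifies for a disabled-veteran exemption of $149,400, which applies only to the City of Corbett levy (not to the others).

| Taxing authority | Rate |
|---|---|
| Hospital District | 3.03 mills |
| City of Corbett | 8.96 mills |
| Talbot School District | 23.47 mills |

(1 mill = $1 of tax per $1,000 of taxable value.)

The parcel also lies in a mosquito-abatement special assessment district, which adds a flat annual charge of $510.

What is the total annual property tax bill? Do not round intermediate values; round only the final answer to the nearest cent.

Assessed value = $1,141,240 × 0.31 = $353,784.4
Hospital District: $353,784.4 × 0.00303 = $1,071.966732
City of Corbett: ($353,784.4 − $149,400) × 0.00896 = $204,384.4 × 0.00896 = $1,831.284224
Talbot School District: $353,784.4 × 0.02347 = $8,303.319868
Levies subtotal = $11,206.570824
Total = $11,206.570824 + $510 = $11,716.570824

$11,716.57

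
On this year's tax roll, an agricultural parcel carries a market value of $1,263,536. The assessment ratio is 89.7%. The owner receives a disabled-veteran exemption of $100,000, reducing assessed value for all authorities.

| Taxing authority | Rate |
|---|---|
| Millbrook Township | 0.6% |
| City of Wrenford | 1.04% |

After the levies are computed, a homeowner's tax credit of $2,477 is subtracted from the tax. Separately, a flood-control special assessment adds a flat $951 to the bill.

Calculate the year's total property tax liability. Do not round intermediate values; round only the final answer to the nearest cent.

$15,421.63

Assessed value = $1,263,536 × 0.897 = $1,133,391.792
Taxable value = $1,133,391.792 − $100,000 = $1,033,391.792
Millbrook Township: $1,033,391.792 × 0.006 = $6,200.350752
City of Wrenford: $1,033,391.792 × 0.0104 = $10,747.2746368
Levies subtotal = $16,947.6253888
After credit = $16,947.6253888 − $2,477 = $14,470.6253888
Total = $14,470.6253888 + $951 = $15,421.6253888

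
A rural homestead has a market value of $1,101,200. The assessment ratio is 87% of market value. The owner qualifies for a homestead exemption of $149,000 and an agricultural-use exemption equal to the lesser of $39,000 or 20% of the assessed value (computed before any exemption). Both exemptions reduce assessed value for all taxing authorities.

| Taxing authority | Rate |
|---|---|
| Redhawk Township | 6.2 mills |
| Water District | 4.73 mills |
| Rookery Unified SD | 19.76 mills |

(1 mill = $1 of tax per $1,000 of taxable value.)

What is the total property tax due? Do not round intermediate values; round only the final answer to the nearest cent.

Assessed value = $1,101,200 × 0.87 = $958,044
Agricultural-use exemption = min($39,000, 20% × $958,044) = min($39,000, $191,608.8) = $39,000 (dollar cap binds)
Taxable value = $958,044 − $149,000 − $39,000 = $770,044
Redhawk Township: $770,044 × 0.0062 = $4,774.2728
Water District: $770,044 × 0.00473 = $3,642.30812
Rookery Unified SD: $770,044 × 0.01976 = $15,216.06944
Total = $23,632.65036

$23,632.65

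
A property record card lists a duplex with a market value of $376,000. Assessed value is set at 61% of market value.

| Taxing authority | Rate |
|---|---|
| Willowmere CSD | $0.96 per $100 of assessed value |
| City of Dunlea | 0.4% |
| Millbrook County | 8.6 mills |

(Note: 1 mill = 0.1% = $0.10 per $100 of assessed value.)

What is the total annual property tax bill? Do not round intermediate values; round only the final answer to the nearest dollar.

$5,092

Assessed value = $376,000 × 0.61 = $229,360
Willowmere CSD: $229,360 × 0.0096 = $2,201.856
City of Dunlea: $229,360 × 0.004 = $917.44
Millbrook County: $229,360 × 0.0086 = $1,972.496
Total = $5,091.792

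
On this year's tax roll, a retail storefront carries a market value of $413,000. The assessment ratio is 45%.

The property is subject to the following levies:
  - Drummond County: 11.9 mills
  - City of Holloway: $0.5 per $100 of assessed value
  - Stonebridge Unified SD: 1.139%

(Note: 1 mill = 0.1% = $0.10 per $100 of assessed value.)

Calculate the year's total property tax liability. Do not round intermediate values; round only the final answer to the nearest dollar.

Assessed value = $413,000 × 0.45 = $185,850
Drummond County: $185,850 × 0.0119 = $2,211.615
City of Holloway: $185,850 × 0.005 = $929.25
Stonebridge Unified SD: $185,850 × 0.01139 = $2,116.8315
Total = $5,257.6965

$5,258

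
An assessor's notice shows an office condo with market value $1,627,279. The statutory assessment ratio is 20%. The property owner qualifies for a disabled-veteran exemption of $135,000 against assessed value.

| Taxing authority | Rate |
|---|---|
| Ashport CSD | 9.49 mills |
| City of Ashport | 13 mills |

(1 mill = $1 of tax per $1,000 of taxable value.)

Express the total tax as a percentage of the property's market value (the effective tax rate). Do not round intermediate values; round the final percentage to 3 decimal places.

0.263%

Assessed value = $1,627,279 × 0.2 = $325,455.8
Taxable value = $325,455.8 − $135,000 = $190,455.8
Ashport CSD: $190,455.8 × 0.00949 = $1,807.425542
City of Ashport: $190,455.8 × 0.013 = $2,475.9254
Total tax = $4,283.350942
Effective rate = $4,283.350942 ÷ $1,627,279 = 0.263% of market value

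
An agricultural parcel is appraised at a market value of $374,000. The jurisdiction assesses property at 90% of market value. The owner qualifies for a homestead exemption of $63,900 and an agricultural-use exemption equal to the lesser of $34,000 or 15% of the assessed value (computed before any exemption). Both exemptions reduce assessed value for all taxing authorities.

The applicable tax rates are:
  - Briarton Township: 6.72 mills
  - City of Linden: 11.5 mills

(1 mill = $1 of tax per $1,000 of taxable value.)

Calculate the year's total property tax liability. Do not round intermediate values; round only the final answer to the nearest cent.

$4,349.11

Assessed value = $374,000 × 0.9 = $336,600
Agricultural-use exemption = min($34,000, 15% × $336,600) = min($34,000, $50,490) = $34,000 (dollar cap binds)
Taxable value = $336,600 − $63,900 − $34,000 = $238,700
Briarton Township: $238,700 × 0.00672 = $1,604.064
City of Linden: $238,700 × 0.0115 = $2,745.05
Total = $4,349.114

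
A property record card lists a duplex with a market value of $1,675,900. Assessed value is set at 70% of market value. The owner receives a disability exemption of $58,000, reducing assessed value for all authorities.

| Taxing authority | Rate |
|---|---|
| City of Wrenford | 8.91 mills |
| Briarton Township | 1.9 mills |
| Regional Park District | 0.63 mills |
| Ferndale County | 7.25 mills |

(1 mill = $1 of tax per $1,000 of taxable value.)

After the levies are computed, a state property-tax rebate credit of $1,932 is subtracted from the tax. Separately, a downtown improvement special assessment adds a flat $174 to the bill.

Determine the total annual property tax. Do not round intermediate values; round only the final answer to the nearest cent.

Assessed value = $1,675,900 × 0.7 = $1,173,130
Taxable value = $1,173,130 − $58,000 = $1,115,130
City of Wrenford: $1,115,130 × 0.00891 = $9,935.8083
Briarton Township: $1,115,130 × 0.0019 = $2,118.747
Regional Park District: $1,115,130 × 0.00063 = $702.5319
Ferndale County: $1,115,130 × 0.00725 = $8,084.6925
Levies subtotal = $20,841.7797
After credit = $20,841.7797 − $1,932 = $18,909.7797
Total = $18,909.7797 + $174 = $19,083.7797

$19,083.78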